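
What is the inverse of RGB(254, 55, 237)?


Invert: (255-R, 255-G, 255-B)
R: 255-254 = 1
G: 255-55 = 200
B: 255-237 = 18
= RGB(1, 200, 18)


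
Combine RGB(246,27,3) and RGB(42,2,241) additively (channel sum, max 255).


Additive: each channel = min(255, C₁+C₂)
R: 246+42 = 288 → 255
G: 27+2 = 29 → 29
B: 3+241 = 244 → 244
= RGB(255, 29, 244)


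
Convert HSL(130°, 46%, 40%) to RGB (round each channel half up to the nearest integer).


H=130°, S=0.46, L=0.40
C = (1-|2L-1|)×S = (1-|-0.20|)×0.46 = 0.368
H' = H/60 = 130/60 ≈ 2.1667; X = C×(1-|H' mod 2 - 1|) ≈ 0.0613
m = L - C/2 = 0.40 - 0.184 = 0.216
Sector ⌊H'⌋ = 2 → (R',G',B') = (0.0, 0.368, ≈0.0613)
RGB = ((R'+m)×255, (G'+m)×255, (B'+m)×255) = (55.08, 148.92, 70.72)
Round half up → RGB(55, 149, 71)


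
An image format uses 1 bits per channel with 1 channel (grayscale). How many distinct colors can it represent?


Total bits = 1 bits/channel × 1 channels = 1 bits
Distinct colors = 2^1
= 2 colors


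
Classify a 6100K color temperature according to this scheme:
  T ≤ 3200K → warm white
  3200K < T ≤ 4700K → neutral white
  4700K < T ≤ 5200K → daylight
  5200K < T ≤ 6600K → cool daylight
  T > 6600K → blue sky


Temperature: 6100K
5200K < 6100K ≤ 6600K → cool daylight
Classification: cool daylight


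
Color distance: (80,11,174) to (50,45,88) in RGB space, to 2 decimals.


d = √[(R₁-R₂)² + (G₁-G₂)² + (B₁-B₂)²]
d = √[(80-50)² + (11-45)² + (174-88)²]
d = √[900 + 1156 + 7396]
d = √9452
d ≈ 97.22


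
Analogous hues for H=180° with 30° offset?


Base hue: 180°
Left analog: (180 - 30) mod 360 = 150°
Right analog: (180 + 30) mod 360 = 210°
Analogous hues = 150° and 210°


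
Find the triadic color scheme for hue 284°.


Triadic: equally spaced at 120° intervals
H1 = 284°
H2 = (284 + 120) mod 360 = 44°
H3 = (284 + 240) mod 360 = 164°
Triadic = 284°, 44°, 164°


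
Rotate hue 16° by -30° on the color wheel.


New hue = (H + rotation) mod 360
New hue = (16 -30) mod 360
= -14 mod 360
= 346°


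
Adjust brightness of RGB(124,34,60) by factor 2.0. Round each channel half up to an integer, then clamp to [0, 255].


Multiply each channel by 2.0, round half up, clamp to [0, 255]
R: 124×2.0 = 248
G: 34×2.0 = 68
B: 60×2.0 = 120
= RGB(248, 68, 120)


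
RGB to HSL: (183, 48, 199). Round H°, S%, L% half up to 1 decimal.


Normalize: R'=183/255≈0.7176, G'=48/255≈0.1882, B'=199/255≈0.7804
Max=199/255, Min=48/255, Δ=Max-Min=151/255
L = (Max+Min)/2 = (199+48)/510 = 247/510 = 0.48431… → L = 48.4%
L ≤ 0.5 → S = Δ/(Max+Min) = 151/(199+48) = 151/247 = 0.61133… → S = 61.1%
(the 1/255 factors cancel in S and H, so raw channel differences can be used)
Max is B' → H = 60 × ((R-G)/Δ + 4) = 60 × ((183-48)/151 + 4)
  135/151 + 4 = 0.8940… + 4 = 4.8940…
  H = 60 × 4.8940… = 293.642…° → H = 293.6°
= HSL(293.6°, 61.1%, 48.4%)


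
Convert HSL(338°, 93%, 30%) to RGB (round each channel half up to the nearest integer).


H=338°, S=0.93, L=0.30
C = (1-|2L-1|)×S = (1-|-0.40|)×0.93 = 0.558
H' = H/60 = 338/60 ≈ 5.6333; X = C×(1-|H' mod 2 - 1|) = 0.2046
m = L - C/2 = 0.30 - 0.279 = 0.021
Sector ⌊H'⌋ = 5 → (R',G',B') = (0.558, 0.0, 0.2046)
RGB = ((R'+m)×255, (G'+m)×255, (B'+m)×255) = (147.645, 5.355, 57.528)
Round half up → RGB(148, 5, 58)


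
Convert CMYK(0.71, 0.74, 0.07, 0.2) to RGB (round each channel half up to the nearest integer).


R = 255 × (1-C) × (1-K) = 255 × 0.29 × 0.80 = 59.16 → 59
G = 255 × (1-M) × (1-K) = 255 × 0.26 × 0.80 = 53.04 → 53
B = 255 × (1-Y) × (1-K) = 255 × 0.93 × 0.80 = 189.72 → 190
= RGB(59, 53, 190)


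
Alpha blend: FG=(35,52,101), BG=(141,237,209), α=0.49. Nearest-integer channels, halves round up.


C = α×F + (1-α)×B, with 1-α = 0.51
R: 0.49×35 + 0.51×141 = 17.15 + 71.91 = 89.06 → 89
G: 0.49×52 + 0.51×237 = 25.48 + 120.87 = 146.35 → 146
B: 0.49×101 + 0.51×209 = 49.49 + 106.59 = 156.08 → 156
= RGB(89, 146, 156)


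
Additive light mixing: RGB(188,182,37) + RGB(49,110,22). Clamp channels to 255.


Additive: each channel = min(255, C₁+C₂)
R: 188+49 = 237 → 237
G: 182+110 = 292 → 255
B: 37+22 = 59 → 59
= RGB(237, 255, 59)


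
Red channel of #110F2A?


Color: #110F2A
R = 11 = 17
G = 0F = 15
B = 2A = 42
Red = 17


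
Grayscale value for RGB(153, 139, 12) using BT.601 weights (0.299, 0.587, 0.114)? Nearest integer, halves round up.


Gray = 0.299×R + 0.587×G + 0.114×B
Gray = 0.299×153 + 0.587×139 + 0.114×12
Gray = 45.747 + 81.593 + 1.368
Gray = 128.708 → round half up → 129
Gray = 129


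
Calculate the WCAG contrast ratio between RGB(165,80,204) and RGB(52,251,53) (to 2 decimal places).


Linearize each sRGB channel c=v/255: c/12.92 if c ≤ 0.04045 else ((c+0.055)/1.055)^2.4
L = 0.2126×R_lin + 0.7152×G_lin + 0.0722×B_lin
Color 1 (165,80,204):
  R=165: 165/255≈0.6471 > 0.04045 → ((0.6471+0.055)/1.055)^2.4 ≈ 0.37626
  G=80: 80/255≈0.3137 > 0.04045 → ((0.3137+0.055)/1.055)^2.4 ≈ 0.08022
  B=204: 204/255≈0.8000 > 0.04045 → ((0.8000+0.055)/1.055)^2.4 ≈ 0.60383
  L1 = 0.2126×0.37626 + 0.7152×0.08022 + 0.0722×0.60383 ≈ 0.18096
Color 2 (52,251,53):
  R=52: 52/255≈0.2039 > 0.04045 → ((0.2039+0.055)/1.055)^2.4 ≈ 0.03434
  G=251: 251/255≈0.9843 > 0.04045 → ((0.9843+0.055)/1.055)^2.4 ≈ 0.96469
  B=53: 53/255≈0.2078 > 0.04045 → ((0.2078+0.055)/1.055)^2.4 ≈ 0.03560
  L2 = 0.2126×0.03434 + 0.7152×0.96469 + 0.0722×0.03560 ≈ 0.69981
Lighter = 0.69981, Darker = 0.18096
Ratio = (L_lighter + 0.05) / (L_darker + 0.05)
Ratio = (0.69981 + 0.05) / (0.18096 + 0.05) = 0.74981 / 0.23096 ≈ 3.2465
Ratio ≈ 3.25:1


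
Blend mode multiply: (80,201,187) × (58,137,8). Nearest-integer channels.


Multiply: C = A×B/255, rounded to nearest integer
R: 80×58/255 = 4640/255 ≈ 18.196 → 18
G: 201×137/255 = 27537/255 ≈ 107.988 → 108
B: 187×8/255 = 1496/255 ≈ 5.867 → 6
= RGB(18, 108, 6)


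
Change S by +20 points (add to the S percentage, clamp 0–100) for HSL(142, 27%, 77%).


Original S = 27%
Adjustment = +20 percentage points
New S = 27 + (20) = 47
Clamp to [0, 100] → 47
= HSL(142°, 47%, 77%)


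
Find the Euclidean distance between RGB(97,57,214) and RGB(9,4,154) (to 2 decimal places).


d = √[(R₁-R₂)² + (G₁-G₂)² + (B₁-B₂)²]
d = √[(97-9)² + (57-4)² + (214-154)²]
d = √[7744 + 2809 + 3600]
d = √14153
d ≈ 118.97


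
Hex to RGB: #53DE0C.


53 → 83 (R)
DE → 222 (G)
0C → 12 (B)
= RGB(83, 222, 12)


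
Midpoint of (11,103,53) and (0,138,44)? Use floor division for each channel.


Midpoint: each channel = ⌊(C₁+C₂)/2⌋
R: ⌊(11+0)/2⌋ = 5
G: ⌊(103+138)/2⌋ = 120
B: ⌊(53+44)/2⌋ = 48
= RGB(5, 120, 48)


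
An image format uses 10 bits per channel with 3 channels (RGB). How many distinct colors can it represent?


Total bits = 10 bits/channel × 3 channels = 30 bits
Distinct colors = 2^30
= 1,073,741,824 colors


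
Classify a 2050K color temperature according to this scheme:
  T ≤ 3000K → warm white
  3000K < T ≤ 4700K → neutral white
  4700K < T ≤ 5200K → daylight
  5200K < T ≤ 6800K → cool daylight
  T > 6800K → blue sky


Temperature: 2050K
2050K ≤ 3000K → warm white
Classification: warm white


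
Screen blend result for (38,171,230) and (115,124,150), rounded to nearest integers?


Screen: C = 255 - (255-A)×(255-B)/255, rounded to nearest integer
R: 255 - (255-38)×(255-115)/255 = 255 - 30380/255 ≈ 255 - 119.137 = 135.863 → 136
G: 255 - (255-171)×(255-124)/255 = 255 - 11004/255 ≈ 255 - 43.153 = 211.847 → 212
B: 255 - (255-230)×(255-150)/255 = 255 - 2625/255 ≈ 255 - 10.294 = 244.706 → 245
= RGB(136, 212, 245)


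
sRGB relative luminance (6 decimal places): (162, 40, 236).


Linearize each channel (sRGB transfer function): c = v/255; c_lin = c/12.92 if c ≤ 0.04045, else ((c+0.055)/1.055)^2.4
  R: 162/255 ≈ 0.635294 > 0.04045 → ((0.635294+0.055)/1.055)^2.4 ≈ 0.361307
  G: 40/255 ≈ 0.156863 > 0.04045 → ((0.156863+0.055)/1.055)^2.4 ≈ 0.021219
  B: 236/255 ≈ 0.925490 > 0.04045 → ((0.925490+0.055)/1.055)^2.4 ≈ 0.838799
R_lin = 0.361307, G_lin = 0.021219, B_lin = 0.838799
L = 0.2126×R + 0.7152×G + 0.0722×B
L = 0.2126×0.361307 + 0.7152×0.021219 + 0.0722×0.838799
L ≈ 0.152551


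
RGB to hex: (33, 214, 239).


R = 33 → 21 (hex)
G = 214 → D6 (hex)
B = 239 → EF (hex)
Hex = #21D6EF


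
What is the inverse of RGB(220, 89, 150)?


Invert: (255-R, 255-G, 255-B)
R: 255-220 = 35
G: 255-89 = 166
B: 255-150 = 105
= RGB(35, 166, 105)


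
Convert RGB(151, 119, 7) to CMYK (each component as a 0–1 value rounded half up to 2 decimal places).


R'=151/255≈0.5922, G'=119/255≈0.4667, B'=7/255≈0.0275
K = 1 - max(R',G',B') = 1 - 151/255 = 104/255 = 0.40784… → 0.41
(1-R'-K)/(1-K) simplifies to (max-R)/max with max = 151:
C = (151-151)/151 = 0/151 = 0 → 0.00
M = (151-119)/151 = 32/151 = 0.21192… → 0.21
Y = (151-7)/151 = 144/151 = 0.95364… → 0.95
= CMYK(0.00, 0.21, 0.95, 0.41)


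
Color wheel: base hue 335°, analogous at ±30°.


Base hue: 335°
Left analog: (335 - 30) mod 360 = 305°
Right analog: (335 + 30) mod 360 = 5°
Analogous hues = 305° and 5°


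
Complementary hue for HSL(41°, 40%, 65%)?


Complement = opposite side of color wheel = hue + 180°
H' = (41 + 180) mod 360 = 221°
S and L unchanged.
= HSL(221°, 40%, 65%)


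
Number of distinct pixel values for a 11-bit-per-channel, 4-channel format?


Total bits = 11 bits/channel × 4 channels = 44 bits
Distinct pixel values = 2^44
= 17,592,186,044,416 pixel values


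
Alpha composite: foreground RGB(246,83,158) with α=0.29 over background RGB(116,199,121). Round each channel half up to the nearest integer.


C = α×F + (1-α)×B, with 1-α = 0.71
R: 0.29×246 + 0.71×116 = 71.34 + 82.36 = 153.70 → 154
G: 0.29×83 + 0.71×199 = 24.07 + 141.29 = 165.36 → 165
B: 0.29×158 + 0.71×121 = 45.82 + 85.91 = 131.73 → 132
= RGB(154, 165, 132)


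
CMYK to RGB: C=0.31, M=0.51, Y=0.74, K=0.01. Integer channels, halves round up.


R = 255 × (1-C) × (1-K) = 255 × 0.69 × 0.99 = 174.1905 → 174
G = 255 × (1-M) × (1-K) = 255 × 0.49 × 0.99 = 123.7005 → 124
B = 255 × (1-Y) × (1-K) = 255 × 0.26 × 0.99 = 65.637 → 66
= RGB(174, 124, 66)


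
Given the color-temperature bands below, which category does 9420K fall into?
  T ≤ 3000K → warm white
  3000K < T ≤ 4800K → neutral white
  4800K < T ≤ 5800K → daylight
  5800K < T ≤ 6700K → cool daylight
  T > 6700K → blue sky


Temperature: 9420K
9420K > 6700K → blue sky
Classification: blue sky


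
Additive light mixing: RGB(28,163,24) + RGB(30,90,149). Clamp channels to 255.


Additive: each channel = min(255, C₁+C₂)
R: 28+30 = 58 → 58
G: 163+90 = 253 → 253
B: 24+149 = 173 → 173
= RGB(58, 253, 173)


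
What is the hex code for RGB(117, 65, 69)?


R = 117 → 75 (hex)
G = 65 → 41 (hex)
B = 69 → 45 (hex)
Hex = #754145


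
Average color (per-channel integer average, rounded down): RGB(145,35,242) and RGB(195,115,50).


Midpoint: each channel = ⌊(C₁+C₂)/2⌋
R: ⌊(145+195)/2⌋ = 170
G: ⌊(35+115)/2⌋ = 75
B: ⌊(242+50)/2⌋ = 146
= RGB(170, 75, 146)


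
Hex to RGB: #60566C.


60 → 96 (R)
56 → 86 (G)
6C → 108 (B)
= RGB(96, 86, 108)


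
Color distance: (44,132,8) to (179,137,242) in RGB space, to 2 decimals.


d = √[(R₁-R₂)² + (G₁-G₂)² + (B₁-B₂)²]
d = √[(44-179)² + (132-137)² + (8-242)²]
d = √[18225 + 25 + 54756]
d = √73006
d ≈ 270.20


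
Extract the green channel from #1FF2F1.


Color: #1FF2F1
R = 1F = 31
G = F2 = 242
B = F1 = 241
Green = 242


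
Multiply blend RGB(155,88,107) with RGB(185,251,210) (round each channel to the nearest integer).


Multiply: C = A×B/255, rounded to nearest integer
R: 155×185/255 = 28675/255 ≈ 112.451 → 112
G: 88×251/255 = 22088/255 ≈ 86.620 → 87
B: 107×210/255 = 22470/255 ≈ 88.118 → 88
= RGB(112, 87, 88)


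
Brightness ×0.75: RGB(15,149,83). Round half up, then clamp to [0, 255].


Multiply each channel by 0.75, round half up, clamp to [0, 255]
R: 15×0.75 = 11.25 → round → 11
G: 149×0.75 = 111.75 → round → 112
B: 83×0.75 = 62.25 → round → 62
= RGB(11, 112, 62)


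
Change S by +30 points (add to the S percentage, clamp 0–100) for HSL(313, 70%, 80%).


Original S = 70%
Adjustment = +30 percentage points
New S = 70 + (30) = 100
Clamp to [0, 100] → 100
= HSL(313°, 100%, 80%)


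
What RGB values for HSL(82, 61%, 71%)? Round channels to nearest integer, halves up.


H=82°, S=0.61, L=0.71
C = (1-|2L-1|)×S = (1-|0.42|)×0.61 = 0.3538
H' = H/60 = 82/60 ≈ 1.3667; X = C×(1-|H' mod 2 - 1|) ≈ 0.2241
m = L - C/2 = 0.71 - 0.1769 = 0.5331
Sector ⌊H'⌋ = 1 → (R',G',B') = (≈0.2241, 0.3538, 0.0)
RGB = ((R'+m)×255, (G'+m)×255, (B'+m)×255) = (193.0792, 226.1595, 135.9405)
Round half up → RGB(193, 226, 136)


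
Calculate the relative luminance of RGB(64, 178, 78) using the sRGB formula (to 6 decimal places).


Linearize each channel (sRGB transfer function): c = v/255; c_lin = c/12.92 if c ≤ 0.04045, else ((c+0.055)/1.055)^2.4
  R: 64/255 ≈ 0.250980 > 0.04045 → ((0.250980+0.055)/1.055)^2.4 ≈ 0.051269
  G: 178/255 ≈ 0.698039 > 0.04045 → ((0.698039+0.055)/1.055)^2.4 ≈ 0.445201
  B: 78/255 ≈ 0.305882 > 0.04045 → ((0.305882+0.055)/1.055)^2.4 ≈ 0.076185
R_lin = 0.051269, G_lin = 0.445201, B_lin = 0.076185
L = 0.2126×R + 0.7152×G + 0.0722×B
L = 0.2126×0.051269 + 0.7152×0.445201 + 0.0722×0.076185
L ≈ 0.334808


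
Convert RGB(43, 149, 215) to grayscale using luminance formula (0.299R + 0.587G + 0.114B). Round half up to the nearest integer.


Gray = 0.299×R + 0.587×G + 0.114×B
Gray = 0.299×43 + 0.587×149 + 0.114×215
Gray = 12.857 + 87.463 + 24.510
Gray = 124.830 → round half up → 125
Gray = 125


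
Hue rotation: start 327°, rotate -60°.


New hue = (H + rotation) mod 360
New hue = (327 -60) mod 360
= 267 mod 360
= 267°


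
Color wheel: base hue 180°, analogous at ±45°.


Base hue: 180°
Left analog: (180 - 45) mod 360 = 135°
Right analog: (180 + 45) mod 360 = 225°
Analogous hues = 135° and 225°


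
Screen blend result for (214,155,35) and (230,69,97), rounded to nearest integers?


Screen: C = 255 - (255-A)×(255-B)/255, rounded to nearest integer
R: 255 - (255-214)×(255-230)/255 = 255 - 1025/255 ≈ 255 - 4.020 = 250.980 → 251
G: 255 - (255-155)×(255-69)/255 = 255 - 18600/255 ≈ 255 - 72.941 = 182.059 → 182
B: 255 - (255-35)×(255-97)/255 = 255 - 34760/255 ≈ 255 - 136.314 = 118.686 → 119
= RGB(251, 182, 119)


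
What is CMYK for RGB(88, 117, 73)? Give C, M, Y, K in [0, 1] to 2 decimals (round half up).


R'=88/255≈0.3451, G'=117/255≈0.4588, B'=73/255≈0.2863
K = 1 - max(R',G',B') = 1 - 117/255 = 138/255 = 0.54117… → 0.54
(1-R'-K)/(1-K) simplifies to (max-R)/max with max = 117:
C = (117-88)/117 = 29/117 = 0.24786… → 0.25
M = (117-117)/117 = 0/117 = 0 → 0.00
Y = (117-73)/117 = 44/117 = 0.37606… → 0.38
= CMYK(0.25, 0.00, 0.38, 0.54)


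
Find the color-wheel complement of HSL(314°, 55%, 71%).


Complement = opposite side of color wheel = hue + 180°
H' = (314 + 180) mod 360 = 134°
S and L unchanged.
= HSL(134°, 55%, 71%)


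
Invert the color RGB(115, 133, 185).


Invert: (255-R, 255-G, 255-B)
R: 255-115 = 140
G: 255-133 = 122
B: 255-185 = 70
= RGB(140, 122, 70)


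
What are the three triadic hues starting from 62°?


Triadic: equally spaced at 120° intervals
H1 = 62°
H2 = (62 + 120) mod 360 = 182°
H3 = (62 + 240) mod 360 = 302°
Triadic = 62°, 182°, 302°


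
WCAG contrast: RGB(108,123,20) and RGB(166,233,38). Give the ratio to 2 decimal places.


Linearize each sRGB channel c=v/255: c/12.92 if c ≤ 0.04045 else ((c+0.055)/1.055)^2.4
L = 0.2126×R_lin + 0.7152×G_lin + 0.0722×B_lin
Color 1 (108,123,20):
  R=108: 108/255≈0.4235 > 0.04045 → ((0.4235+0.055)/1.055)^2.4 ≈ 0.14996
  G=123: 123/255≈0.4824 > 0.04045 → ((0.4824+0.055)/1.055)^2.4 ≈ 0.19807
  B=20: 20/255≈0.0784 > 0.04045 → ((0.0784+0.055)/1.055)^2.4 ≈ 0.00700
  L1 = 0.2126×0.14996 + 0.7152×0.19807 + 0.0722×0.00700 ≈ 0.17405
Color 2 (166,233,38):
  R=166: 166/255≈0.6510 > 0.04045 → ((0.6510+0.055)/1.055)^2.4 ≈ 0.38133
  G=233: 233/255≈0.9137 > 0.04045 → ((0.9137+0.055)/1.055)^2.4 ≈ 0.81485
  B=38: 38/255≈0.1490 > 0.04045 → ((0.1490+0.055)/1.055)^2.4 ≈ 0.01938
  L2 = 0.2126×0.38133 + 0.7152×0.81485 + 0.0722×0.01938 ≈ 0.66525
Lighter = 0.66525, Darker = 0.17405
Ratio = (L_lighter + 0.05) / (L_darker + 0.05)
Ratio = (0.66525 + 0.05) / (0.17405 + 0.05) = 0.71525 / 0.22405 ≈ 3.1924
Ratio ≈ 3.19:1


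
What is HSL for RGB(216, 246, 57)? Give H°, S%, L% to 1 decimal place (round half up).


Normalize: R'=216/255≈0.8471, G'=246/255≈0.9647, B'=57/255≈0.2235
Max=246/255, Min=57/255, Δ=Max-Min=189/255
L = (Max+Min)/2 = (246+57)/510 = 303/510 = 0.59411… → L = 59.4%
L > 0.5 → S = Δ/(2-Max-Min) = 189/(510-246-57) = 189/207 = 0.91304… → S = 91.3%
(the 1/255 factors cancel in S and H, so raw channel differences can be used)
Max is G' → H = 60 × ((B-R)/Δ + 2) = 60 × ((57-216)/189 + 2)
  -159/189 + 2 = -0.8412… + 2 = 1.1587…
  H = 60 × 1.1587… = 69.523…° → H = 69.5°
= HSL(69.5°, 91.3%, 59.4%)


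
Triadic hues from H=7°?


Triadic: equally spaced at 120° intervals
H1 = 7°
H2 = (7 + 120) mod 360 = 127°
H3 = (7 + 240) mod 360 = 247°
Triadic = 7°, 127°, 247°


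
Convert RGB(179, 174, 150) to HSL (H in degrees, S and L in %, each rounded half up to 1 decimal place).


Normalize: R'=179/255≈0.7020, G'=174/255≈0.6824, B'=150/255≈0.5882
Max=179/255, Min=150/255, Δ=Max-Min=29/255
L = (Max+Min)/2 = (179+150)/510 = 329/510 = 0.64509… → L = 64.5%
L > 0.5 → S = Δ/(2-Max-Min) = 29/(510-179-150) = 29/181 = 0.16022… → S = 16.0%
(the 1/255 factors cancel in S and H, so raw channel differences can be used)
Max is R' → H = 60 × (((G-B)/Δ) mod 6) = 60 × (((174-150)/29) mod 6)
  24/29 = 0.8275…
  H = 60 × 0.8275… = 49.655…° → H = 49.7°
= HSL(49.7°, 16.0%, 64.5%)


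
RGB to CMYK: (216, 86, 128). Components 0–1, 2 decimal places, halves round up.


R'=216/255≈0.8471, G'=86/255≈0.3373, B'=128/255≈0.5020
K = 1 - max(R',G',B') = 1 - 216/255 = 39/255 = 0.15294… → 0.15
(1-R'-K)/(1-K) simplifies to (max-R)/max with max = 216:
C = (216-216)/216 = 0/216 = 0 → 0.00
M = (216-86)/216 = 130/216 = 0.60185… → 0.60
Y = (216-128)/216 = 88/216 = 0.40740… → 0.41
= CMYK(0.00, 0.60, 0.41, 0.15)


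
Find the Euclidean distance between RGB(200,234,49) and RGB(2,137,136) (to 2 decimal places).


d = √[(R₁-R₂)² + (G₁-G₂)² + (B₁-B₂)²]
d = √[(200-2)² + (234-137)² + (49-136)²]
d = √[39204 + 9409 + 7569]
d = √56182
d ≈ 237.03


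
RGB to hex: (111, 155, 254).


R = 111 → 6F (hex)
G = 155 → 9B (hex)
B = 254 → FE (hex)
Hex = #6F9BFE


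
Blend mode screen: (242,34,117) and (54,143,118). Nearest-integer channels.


Screen: C = 255 - (255-A)×(255-B)/255, rounded to nearest integer
R: 255 - (255-242)×(255-54)/255 = 255 - 2613/255 ≈ 255 - 10.247 = 244.753 → 245
G: 255 - (255-34)×(255-143)/255 = 255 - 24752/255 ≈ 255 - 97.067 = 157.933 → 158
B: 255 - (255-117)×(255-118)/255 = 255 - 18906/255 ≈ 255 - 74.141 = 180.859 → 181
= RGB(245, 158, 181)


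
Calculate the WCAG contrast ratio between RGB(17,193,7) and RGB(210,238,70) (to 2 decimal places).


Linearize each sRGB channel c=v/255: c/12.92 if c ≤ 0.04045 else ((c+0.055)/1.055)^2.4
L = 0.2126×R_lin + 0.7152×G_lin + 0.0722×B_lin
Color 1 (17,193,7):
  R=17: 17/255≈0.0667 > 0.04045 → ((0.0667+0.055)/1.055)^2.4 ≈ 0.00561
  G=193: 193/255≈0.7569 > 0.04045 → ((0.7569+0.055)/1.055)^2.4 ≈ 0.53328
  B=7: 7/255≈0.0275 ≤ 0.04045 → 0.0275/12.92 ≈ 0.00212
  L1 = 0.2126×0.00561 + 0.7152×0.53328 + 0.0722×0.00212 ≈ 0.38274
Color 2 (210,238,70):
  R=210: 210/255≈0.8235 > 0.04045 → ((0.8235+0.055)/1.055)^2.4 ≈ 0.64448
  G=238: 238/255≈0.9333 > 0.04045 → ((0.9333+0.055)/1.055)^2.4 ≈ 0.85499
  B=70: 70/255≈0.2745 > 0.04045 → ((0.2745+0.055)/1.055)^2.4 ≈ 0.06125
  L2 = 0.2126×0.64448 + 0.7152×0.85499 + 0.0722×0.06125 ≈ 0.75293
Lighter = 0.75293, Darker = 0.38274
Ratio = (L_lighter + 0.05) / (L_darker + 0.05)
Ratio = (0.75293 + 0.05) / (0.38274 + 0.05) = 0.80293 / 0.43274 ≈ 1.8554
Ratio ≈ 1.86:1


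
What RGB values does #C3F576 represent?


C3 → 195 (R)
F5 → 245 (G)
76 → 118 (B)
= RGB(195, 245, 118)


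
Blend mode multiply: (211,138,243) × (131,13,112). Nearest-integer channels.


Multiply: C = A×B/255, rounded to nearest integer
R: 211×131/255 = 27641/255 ≈ 108.396 → 108
G: 138×13/255 = 1794/255 ≈ 7.035 → 7
B: 243×112/255 = 27216/255 ≈ 106.729 → 107
= RGB(108, 7, 107)


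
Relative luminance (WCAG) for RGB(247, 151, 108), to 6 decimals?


Linearize each channel (sRGB transfer function): c = v/255; c_lin = c/12.92 if c ≤ 0.04045, else ((c+0.055)/1.055)^2.4
  R: 247/255 ≈ 0.968627 > 0.04045 → ((0.968627+0.055)/1.055)^2.4 ≈ 0.930111
  G: 151/255 ≈ 0.592157 > 0.04045 → ((0.592157+0.055)/1.055)^2.4 ≈ 0.309469
  B: 108/255 ≈ 0.423529 > 0.04045 → ((0.423529+0.055)/1.055)^2.4 ≈ 0.149960
R_lin = 0.930111, G_lin = 0.309469, B_lin = 0.149960
L = 0.2126×R + 0.7152×G + 0.0722×B
L = 0.2126×0.930111 + 0.7152×0.309469 + 0.0722×0.149960
L ≈ 0.429901


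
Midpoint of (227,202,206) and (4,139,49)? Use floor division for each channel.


Midpoint: each channel = ⌊(C₁+C₂)/2⌋
R: ⌊(227+4)/2⌋ = 115
G: ⌊(202+139)/2⌋ = 170
B: ⌊(206+49)/2⌋ = 127
= RGB(115, 170, 127)


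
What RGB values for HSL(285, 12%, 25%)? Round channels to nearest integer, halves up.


H=285°, S=0.12, L=0.25
C = (1-|2L-1|)×S = (1-|-0.50|)×0.12 = 0.06
H' = H/60 = 285/60 ≈ 4.7500; X = C×(1-|H' mod 2 - 1|) = 0.045
m = L - C/2 = 0.25 - 0.03 = 0.22
Sector ⌊H'⌋ = 4 → (R',G',B') = (0.045, 0.0, 0.06)
RGB = ((R'+m)×255, (G'+m)×255, (B'+m)×255) = (67.575, 56.1, 71.4)
Round half up → RGB(68, 56, 71)


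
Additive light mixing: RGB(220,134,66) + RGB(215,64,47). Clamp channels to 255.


Additive: each channel = min(255, C₁+C₂)
R: 220+215 = 435 → 255
G: 134+64 = 198 → 198
B: 66+47 = 113 → 113
= RGB(255, 198, 113)


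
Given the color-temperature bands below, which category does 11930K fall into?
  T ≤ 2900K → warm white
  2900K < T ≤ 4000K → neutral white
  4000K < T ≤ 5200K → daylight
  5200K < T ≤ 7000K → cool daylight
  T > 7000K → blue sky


Temperature: 11930K
11930K > 7000K → blue sky
Classification: blue sky


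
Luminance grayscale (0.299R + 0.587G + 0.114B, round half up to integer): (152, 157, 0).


Gray = 0.299×R + 0.587×G + 0.114×B
Gray = 0.299×152 + 0.587×157 + 0.114×0
Gray = 45.448 + 92.159 + 0.000
Gray = 137.607 → round half up → 138
Gray = 138


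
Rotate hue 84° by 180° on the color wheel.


New hue = (H + rotation) mod 360
New hue = (84 + 180) mod 360
= 264 mod 360
= 264°


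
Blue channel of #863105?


Color: #863105
R = 86 = 134
G = 31 = 49
B = 05 = 5
Blue = 5


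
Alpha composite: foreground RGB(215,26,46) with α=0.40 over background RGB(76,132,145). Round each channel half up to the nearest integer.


C = α×F + (1-α)×B, with 1-α = 0.60
R: 0.40×215 + 0.60×76 = 86.00 + 45.60 = 131.60 → 132
G: 0.40×26 + 0.60×132 = 10.40 + 79.20 = 89.60 → 90
B: 0.40×46 + 0.60×145 = 18.40 + 87.00 = 105.40 → 105
= RGB(132, 90, 105)


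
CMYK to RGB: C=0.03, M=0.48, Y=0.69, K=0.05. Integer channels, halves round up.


R = 255 × (1-C) × (1-K) = 255 × 0.97 × 0.95 = 234.9825 → 235
G = 255 × (1-M) × (1-K) = 255 × 0.52 × 0.95 = 125.97 → 126
B = 255 × (1-Y) × (1-K) = 255 × 0.31 × 0.95 = 75.0975 → 75
= RGB(235, 126, 75)


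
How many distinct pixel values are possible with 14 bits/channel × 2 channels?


Total bits = 14 bits/channel × 2 channels = 28 bits
Distinct pixel values = 2^28
= 268,435,456 pixel values


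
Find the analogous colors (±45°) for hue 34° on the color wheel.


Base hue: 34°
Left analog: (34 - 45) mod 360 = 349°
Right analog: (34 + 45) mod 360 = 79°
Analogous hues = 349° and 79°


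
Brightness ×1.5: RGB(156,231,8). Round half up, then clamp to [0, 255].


Multiply each channel by 1.5, round half up, clamp to [0, 255]
R: 156×1.5 = 234
G: 231×1.5 = 346.5 → round → 347 → clamp → 255
B: 8×1.5 = 12
= RGB(234, 255, 12)


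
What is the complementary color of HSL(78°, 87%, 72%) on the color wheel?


Complement = opposite side of color wheel = hue + 180°
H' = (78 + 180) mod 360 = 258°
S and L unchanged.
= HSL(258°, 87%, 72%)


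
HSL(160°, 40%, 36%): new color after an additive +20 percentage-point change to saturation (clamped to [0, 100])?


Original S = 40%
Adjustment = +20 percentage points
New S = 40 + (20) = 60
Clamp to [0, 100] → 60
= HSL(160°, 60%, 36%)


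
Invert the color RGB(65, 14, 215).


Invert: (255-R, 255-G, 255-B)
R: 255-65 = 190
G: 255-14 = 241
B: 255-215 = 40
= RGB(190, 241, 40)


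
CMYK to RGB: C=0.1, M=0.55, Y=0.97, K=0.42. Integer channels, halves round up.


R = 255 × (1-C) × (1-K) = 255 × 0.90 × 0.58 = 133.11 → 133
G = 255 × (1-M) × (1-K) = 255 × 0.45 × 0.58 = 66.555 → 67
B = 255 × (1-Y) × (1-K) = 255 × 0.03 × 0.58 = 4.437 → 4
= RGB(133, 67, 4)


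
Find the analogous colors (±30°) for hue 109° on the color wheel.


Base hue: 109°
Left analog: (109 - 30) mod 360 = 79°
Right analog: (109 + 30) mod 360 = 139°
Analogous hues = 79° and 139°


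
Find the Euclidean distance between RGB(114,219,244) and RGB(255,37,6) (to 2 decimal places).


d = √[(R₁-R₂)² + (G₁-G₂)² + (B₁-B₂)²]
d = √[(114-255)² + (219-37)² + (244-6)²]
d = √[19881 + 33124 + 56644]
d = √109649
d ≈ 331.13


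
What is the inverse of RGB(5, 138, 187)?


Invert: (255-R, 255-G, 255-B)
R: 255-5 = 250
G: 255-138 = 117
B: 255-187 = 68
= RGB(250, 117, 68)


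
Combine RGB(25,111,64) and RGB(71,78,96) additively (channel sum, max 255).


Additive: each channel = min(255, C₁+C₂)
R: 25+71 = 96 → 96
G: 111+78 = 189 → 189
B: 64+96 = 160 → 160
= RGB(96, 189, 160)


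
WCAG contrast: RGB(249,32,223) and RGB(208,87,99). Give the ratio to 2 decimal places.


Linearize each sRGB channel c=v/255: c/12.92 if c ≤ 0.04045 else ((c+0.055)/1.055)^2.4
L = 0.2126×R_lin + 0.7152×G_lin + 0.0722×B_lin
Color 1 (249,32,223):
  R=249: 249/255≈0.9765 > 0.04045 → ((0.9765+0.055)/1.055)^2.4 ≈ 0.94731
  G=32: 32/255≈0.1255 > 0.04045 → ((0.1255+0.055)/1.055)^2.4 ≈ 0.01444
  B=223: 223/255≈0.8745 > 0.04045 → ((0.8745+0.055)/1.055)^2.4 ≈ 0.73791
  L1 = 0.2126×0.94731 + 0.7152×0.01444 + 0.0722×0.73791 ≈ 0.26500
Color 2 (208,87,99):
  R=208: 208/255≈0.8157 > 0.04045 → ((0.8157+0.055)/1.055)^2.4 ≈ 0.63076
  G=87: 87/255≈0.3412 > 0.04045 → ((0.3412+0.055)/1.055)^2.4 ≈ 0.09531
  B=99: 99/255≈0.3882 > 0.04045 → ((0.3882+0.055)/1.055)^2.4 ≈ 0.12477
  L2 = 0.2126×0.63076 + 0.7152×0.09531 + 0.0722×0.12477 ≈ 0.21127
Lighter = 0.26500, Darker = 0.21127
Ratio = (L_lighter + 0.05) / (L_darker + 0.05)
Ratio = (0.26500 + 0.05) / (0.21127 + 0.05) = 0.31500 / 0.26127 ≈ 1.2057
Ratio ≈ 1.21:1


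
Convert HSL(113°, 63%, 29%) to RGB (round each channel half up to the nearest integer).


H=113°, S=0.63, L=0.29
C = (1-|2L-1|)×S = (1-|-0.42|)×0.63 = 0.3654
H' = H/60 = 113/60 ≈ 1.8833; X = C×(1-|H' mod 2 - 1|) = 0.04263
m = L - C/2 = 0.29 - 0.1827 = 0.1073
Sector ⌊H'⌋ = 1 → (R',G',B') = (0.04263, 0.3654, 0.0)
RGB = ((R'+m)×255, (G'+m)×255, (B'+m)×255) = (38.23215, 120.5385, 27.3615)
Round half up → RGB(38, 121, 27)


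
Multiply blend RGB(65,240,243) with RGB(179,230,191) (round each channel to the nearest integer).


Multiply: C = A×B/255, rounded to nearest integer
R: 65×179/255 = 11635/255 ≈ 45.627 → 46
G: 240×230/255 = 55200/255 ≈ 216.471 → 216
B: 243×191/255 = 46413/255 ≈ 182.012 → 182
= RGB(46, 216, 182)


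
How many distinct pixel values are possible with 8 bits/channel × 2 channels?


Total bits = 8 bits/channel × 2 channels = 16 bits
Distinct pixel values = 2^16
= 65,536 pixel values


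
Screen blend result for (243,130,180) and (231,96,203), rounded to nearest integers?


Screen: C = 255 - (255-A)×(255-B)/255, rounded to nearest integer
R: 255 - (255-243)×(255-231)/255 = 255 - 288/255 ≈ 255 - 1.129 = 253.871 → 254
G: 255 - (255-130)×(255-96)/255 = 255 - 19875/255 ≈ 255 - 77.941 = 177.059 → 177
B: 255 - (255-180)×(255-203)/255 = 255 - 3900/255 ≈ 255 - 15.294 = 239.706 → 240
= RGB(254, 177, 240)


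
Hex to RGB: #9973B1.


99 → 153 (R)
73 → 115 (G)
B1 → 177 (B)
= RGB(153, 115, 177)


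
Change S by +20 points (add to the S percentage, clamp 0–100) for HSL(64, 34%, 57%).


Original S = 34%
Adjustment = +20 percentage points
New S = 34 + (20) = 54
Clamp to [0, 100] → 54
= HSL(64°, 54%, 57%)


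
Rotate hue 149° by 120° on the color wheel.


New hue = (H + rotation) mod 360
New hue = (149 + 120) mod 360
= 269 mod 360
= 269°


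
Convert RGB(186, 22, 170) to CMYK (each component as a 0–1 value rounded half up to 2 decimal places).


R'=186/255≈0.7294, G'=22/255≈0.0863, B'=170/255≈0.6667
K = 1 - max(R',G',B') = 1 - 186/255 = 69/255 = 0.27058… → 0.27
(1-R'-K)/(1-K) simplifies to (max-R)/max with max = 186:
C = (186-186)/186 = 0/186 = 0 → 0.00
M = (186-22)/186 = 164/186 = 0.88172… → 0.88
Y = (186-170)/186 = 16/186 = 0.08602… → 0.09
= CMYK(0.00, 0.88, 0.09, 0.27)


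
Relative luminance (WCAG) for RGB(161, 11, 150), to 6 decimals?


Linearize each channel (sRGB transfer function): c = v/255; c_lin = c/12.92 if c ≤ 0.04045, else ((c+0.055)/1.055)^2.4
  R: 161/255 ≈ 0.631373 > 0.04045 → ((0.631373+0.055)/1.055)^2.4 ≈ 0.356400
  G: 11/255 ≈ 0.043137 > 0.04045 → ((0.043137+0.055)/1.055)^2.4 ≈ 0.003347
  B: 150/255 ≈ 0.588235 > 0.04045 → ((0.588235+0.055)/1.055)^2.4 ≈ 0.304987
R_lin = 0.356400, G_lin = 0.003347, B_lin = 0.304987
L = 0.2126×R + 0.7152×G + 0.0722×B
L = 0.2126×0.356400 + 0.7152×0.003347 + 0.0722×0.304987
L ≈ 0.100184


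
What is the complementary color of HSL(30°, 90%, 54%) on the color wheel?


Complement = opposite side of color wheel = hue + 180°
H' = (30 + 180) mod 360 = 210°
S and L unchanged.
= HSL(210°, 90%, 54%)


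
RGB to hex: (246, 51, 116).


R = 246 → F6 (hex)
G = 51 → 33 (hex)
B = 116 → 74 (hex)
Hex = #F63374


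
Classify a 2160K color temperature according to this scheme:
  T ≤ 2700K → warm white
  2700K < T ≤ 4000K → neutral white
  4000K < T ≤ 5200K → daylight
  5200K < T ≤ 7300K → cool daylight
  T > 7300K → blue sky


Temperature: 2160K
2160K ≤ 2700K → warm white
Classification: warm white


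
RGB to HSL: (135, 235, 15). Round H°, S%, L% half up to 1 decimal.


Normalize: R'=135/255≈0.5294, G'=235/255≈0.9216, B'=15/255≈0.0588
Max=235/255, Min=15/255, Δ=Max-Min=220/255
L = (Max+Min)/2 = (235+15)/510 = 250/510 = 0.49019… → L = 49.0%
L ≤ 0.5 → S = Δ/(Max+Min) = 220/(235+15) = 220/250 = 0.88 → S = 88.0%
(the 1/255 factors cancel in S and H, so raw channel differences can be used)
Max is G' → H = 60 × ((B-R)/Δ + 2) = 60 × ((15-135)/220 + 2)
  -120/220 + 2 = -0.5454… + 2 = 1.4545…
  H = 60 × 1.4545… = 87.272…° → H = 87.3°
= HSL(87.3°, 88.0%, 49.0%)


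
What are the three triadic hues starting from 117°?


Triadic: equally spaced at 120° intervals
H1 = 117°
H2 = (117 + 120) mod 360 = 237°
H3 = (117 + 240) mod 360 = 357°
Triadic = 117°, 237°, 357°


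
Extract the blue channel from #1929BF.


Color: #1929BF
R = 19 = 25
G = 29 = 41
B = BF = 191
Blue = 191


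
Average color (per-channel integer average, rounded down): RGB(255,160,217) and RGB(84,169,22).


Midpoint: each channel = ⌊(C₁+C₂)/2⌋
R: ⌊(255+84)/2⌋ = 169
G: ⌊(160+169)/2⌋ = 164
B: ⌊(217+22)/2⌋ = 119
= RGB(169, 164, 119)


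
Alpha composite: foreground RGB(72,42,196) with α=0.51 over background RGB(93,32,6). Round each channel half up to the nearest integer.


C = α×F + (1-α)×B, with 1-α = 0.49
R: 0.51×72 + 0.49×93 = 36.72 + 45.57 = 82.29 → 82
G: 0.51×42 + 0.49×32 = 21.42 + 15.68 = 37.10 → 37
B: 0.51×196 + 0.49×6 = 99.96 + 2.94 = 102.90 → 103
= RGB(82, 37, 103)


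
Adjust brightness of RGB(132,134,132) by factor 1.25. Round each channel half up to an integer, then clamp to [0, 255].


Multiply each channel by 1.25, round half up, clamp to [0, 255]
R: 132×1.25 = 165
G: 134×1.25 = 167.5 → round → 168
B: 132×1.25 = 165
= RGB(165, 168, 165)


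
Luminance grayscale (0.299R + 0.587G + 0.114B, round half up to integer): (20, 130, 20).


Gray = 0.299×R + 0.587×G + 0.114×B
Gray = 0.299×20 + 0.587×130 + 0.114×20
Gray = 5.980 + 76.310 + 2.280
Gray = 84.570 → round half up → 85
Gray = 85


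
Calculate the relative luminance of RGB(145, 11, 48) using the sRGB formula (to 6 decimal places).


Linearize each channel (sRGB transfer function): c = v/255; c_lin = c/12.92 if c ≤ 0.04045, else ((c+0.055)/1.055)^2.4
  R: 145/255 ≈ 0.568627 > 0.04045 → ((0.568627+0.055)/1.055)^2.4 ≈ 0.283149
  G: 11/255 ≈ 0.043137 > 0.04045 → ((0.043137+0.055)/1.055)^2.4 ≈ 0.003347
  B: 48/255 ≈ 0.188235 > 0.04045 → ((0.188235+0.055)/1.055)^2.4 ≈ 0.029557
R_lin = 0.283149, G_lin = 0.003347, B_lin = 0.029557
L = 0.2126×R + 0.7152×G + 0.0722×B
L = 0.2126×0.283149 + 0.7152×0.003347 + 0.0722×0.029557
L ≈ 0.064725


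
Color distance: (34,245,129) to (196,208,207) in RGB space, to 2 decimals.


d = √[(R₁-R₂)² + (G₁-G₂)² + (B₁-B₂)²]
d = √[(34-196)² + (245-208)² + (129-207)²]
d = √[26244 + 1369 + 6084]
d = √33697
d ≈ 183.57


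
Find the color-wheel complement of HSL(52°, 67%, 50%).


Complement = opposite side of color wheel = hue + 180°
H' = (52 + 180) mod 360 = 232°
S and L unchanged.
= HSL(232°, 67%, 50%)


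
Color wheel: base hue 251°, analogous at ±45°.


Base hue: 251°
Left analog: (251 - 45) mod 360 = 206°
Right analog: (251 + 45) mod 360 = 296°
Analogous hues = 206° and 296°


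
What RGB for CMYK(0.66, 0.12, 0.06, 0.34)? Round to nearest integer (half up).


R = 255 × (1-C) × (1-K) = 255 × 0.34 × 0.66 = 57.222 → 57
G = 255 × (1-M) × (1-K) = 255 × 0.88 × 0.66 = 148.104 → 148
B = 255 × (1-Y) × (1-K) = 255 × 0.94 × 0.66 = 158.202 → 158
= RGB(57, 148, 158)


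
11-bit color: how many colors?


Colors = 2^bits = 2^11
= 2,048 colors


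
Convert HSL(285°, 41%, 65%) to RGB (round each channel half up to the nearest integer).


H=285°, S=0.41, L=0.65
C = (1-|2L-1|)×S = (1-|0.30|)×0.41 = 0.287
H' = H/60 = 285/60 ≈ 4.7500; X = C×(1-|H' mod 2 - 1|) = 0.21525
m = L - C/2 = 0.65 - 0.1435 = 0.5065
Sector ⌊H'⌋ = 4 → (R',G',B') = (0.21525, 0.0, 0.287)
RGB = ((R'+m)×255, (G'+m)×255, (B'+m)×255) = (184.04625, 129.1575, 202.3425)
Round half up → RGB(184, 129, 202)


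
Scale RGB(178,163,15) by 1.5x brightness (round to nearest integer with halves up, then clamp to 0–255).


Multiply each channel by 1.5, round half up, clamp to [0, 255]
R: 178×1.5 = 267 → clamp → 255
G: 163×1.5 = 244.5 → round → 245
B: 15×1.5 = 22.5 → round → 23
= RGB(255, 245, 23)


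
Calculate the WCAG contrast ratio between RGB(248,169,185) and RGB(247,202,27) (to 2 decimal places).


Linearize each sRGB channel c=v/255: c/12.92 if c ≤ 0.04045 else ((c+0.055)/1.055)^2.4
L = 0.2126×R_lin + 0.7152×G_lin + 0.0722×B_lin
Color 1 (248,169,185):
  R=248: 248/255≈0.9725 > 0.04045 → ((0.9725+0.055)/1.055)^2.4 ≈ 0.93869
  G=169: 169/255≈0.6627 > 0.04045 → ((0.6627+0.055)/1.055)^2.4 ≈ 0.39676
  B=185: 185/255≈0.7255 > 0.04045 → ((0.7255+0.055)/1.055)^2.4 ≈ 0.48515
  L1 = 0.2126×0.93869 + 0.7152×0.39676 + 0.0722×0.48515 ≈ 0.51835
Color 2 (247,202,27):
  R=247: 247/255≈0.9686 > 0.04045 → ((0.9686+0.055)/1.055)^2.4 ≈ 0.93011
  G=202: 202/255≈0.7922 > 0.04045 → ((0.7922+0.055)/1.055)^2.4 ≈ 0.59062
  B=27: 27/255≈0.1059 > 0.04045 → ((0.1059+0.055)/1.055)^2.4 ≈ 0.01096
  L2 = 0.2126×0.93011 + 0.7152×0.59062 + 0.0722×0.01096 ≈ 0.62094
Lighter = 0.62094, Darker = 0.51835
Ratio = (L_lighter + 0.05) / (L_darker + 0.05)
Ratio = (0.62094 + 0.05) / (0.51835 + 0.05) = 0.67094 / 0.56835 ≈ 1.1805
Ratio ≈ 1.18:1


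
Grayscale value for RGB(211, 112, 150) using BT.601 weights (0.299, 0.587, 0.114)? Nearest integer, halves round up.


Gray = 0.299×R + 0.587×G + 0.114×B
Gray = 0.299×211 + 0.587×112 + 0.114×150
Gray = 63.089 + 65.744 + 17.100
Gray = 145.933 → round half up → 146
Gray = 146


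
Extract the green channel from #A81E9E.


Color: #A81E9E
R = A8 = 168
G = 1E = 30
B = 9E = 158
Green = 30


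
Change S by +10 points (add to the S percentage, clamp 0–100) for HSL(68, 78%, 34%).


Original S = 78%
Adjustment = +10 percentage points
New S = 78 + (10) = 88
Clamp to [0, 100] → 88
= HSL(68°, 88%, 34%)


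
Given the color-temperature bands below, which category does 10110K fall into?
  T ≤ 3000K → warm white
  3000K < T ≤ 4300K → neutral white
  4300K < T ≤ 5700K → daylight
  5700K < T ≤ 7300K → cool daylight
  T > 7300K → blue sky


Temperature: 10110K
10110K > 7300K → blue sky
Classification: blue sky


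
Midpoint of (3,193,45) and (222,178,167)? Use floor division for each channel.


Midpoint: each channel = ⌊(C₁+C₂)/2⌋
R: ⌊(3+222)/2⌋ = 112
G: ⌊(193+178)/2⌋ = 185
B: ⌊(45+167)/2⌋ = 106
= RGB(112, 185, 106)


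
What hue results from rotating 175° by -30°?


New hue = (H + rotation) mod 360
New hue = (175 -30) mod 360
= 145 mod 360
= 145°


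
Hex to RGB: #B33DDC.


B3 → 179 (R)
3D → 61 (G)
DC → 220 (B)
= RGB(179, 61, 220)


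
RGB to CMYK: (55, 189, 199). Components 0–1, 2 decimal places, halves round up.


R'=55/255≈0.2157, G'=189/255≈0.7412, B'=199/255≈0.7804
K = 1 - max(R',G',B') = 1 - 199/255 = 56/255 = 0.21960… → 0.22
(1-R'-K)/(1-K) simplifies to (max-R)/max with max = 199:
C = (199-55)/199 = 144/199 = 0.72361… → 0.72
M = (199-189)/199 = 10/199 = 0.05025… → 0.05
Y = (199-199)/199 = 0/199 = 0 → 0.00
= CMYK(0.72, 0.05, 0.00, 0.22)


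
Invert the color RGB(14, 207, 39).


Invert: (255-R, 255-G, 255-B)
R: 255-14 = 241
G: 255-207 = 48
B: 255-39 = 216
= RGB(241, 48, 216)


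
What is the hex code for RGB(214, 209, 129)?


R = 214 → D6 (hex)
G = 209 → D1 (hex)
B = 129 → 81 (hex)
Hex = #D6D181


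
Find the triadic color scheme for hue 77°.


Triadic: equally spaced at 120° intervals
H1 = 77°
H2 = (77 + 120) mod 360 = 197°
H3 = (77 + 240) mod 360 = 317°
Triadic = 77°, 197°, 317°


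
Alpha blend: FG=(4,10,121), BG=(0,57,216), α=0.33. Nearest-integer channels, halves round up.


C = α×F + (1-α)×B, with 1-α = 0.67
R: 0.33×4 + 0.67×0 = 1.32 + 0.00 = 1.32 → 1
G: 0.33×10 + 0.67×57 = 3.30 + 38.19 = 41.49 → 41
B: 0.33×121 + 0.67×216 = 39.93 + 144.72 = 184.65 → 185
= RGB(1, 41, 185)


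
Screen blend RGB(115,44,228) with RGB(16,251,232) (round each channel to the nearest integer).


Screen: C = 255 - (255-A)×(255-B)/255, rounded to nearest integer
R: 255 - (255-115)×(255-16)/255 = 255 - 33460/255 ≈ 255 - 131.216 = 123.784 → 124
G: 255 - (255-44)×(255-251)/255 = 255 - 844/255 ≈ 255 - 3.310 = 251.690 → 252
B: 255 - (255-228)×(255-232)/255 = 255 - 621/255 ≈ 255 - 2.435 = 252.565 → 253
= RGB(124, 252, 253)
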